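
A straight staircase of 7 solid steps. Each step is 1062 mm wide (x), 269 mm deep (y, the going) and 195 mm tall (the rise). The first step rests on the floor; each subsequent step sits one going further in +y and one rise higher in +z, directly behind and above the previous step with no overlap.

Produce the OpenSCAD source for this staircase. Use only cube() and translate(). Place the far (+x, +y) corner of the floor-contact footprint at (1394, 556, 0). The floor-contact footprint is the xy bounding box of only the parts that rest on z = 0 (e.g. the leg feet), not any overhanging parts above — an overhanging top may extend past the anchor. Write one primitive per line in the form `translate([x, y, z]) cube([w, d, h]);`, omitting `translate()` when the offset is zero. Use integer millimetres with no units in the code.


translate([332, 287, 0]) cube([1062, 269, 195]);
translate([332, 556, 195]) cube([1062, 269, 195]);
translate([332, 825, 390]) cube([1062, 269, 195]);
translate([332, 1094, 585]) cube([1062, 269, 195]);
translate([332, 1363, 780]) cube([1062, 269, 195]);
translate([332, 1632, 975]) cube([1062, 269, 195]);
translate([332, 1901, 1170]) cube([1062, 269, 195]);


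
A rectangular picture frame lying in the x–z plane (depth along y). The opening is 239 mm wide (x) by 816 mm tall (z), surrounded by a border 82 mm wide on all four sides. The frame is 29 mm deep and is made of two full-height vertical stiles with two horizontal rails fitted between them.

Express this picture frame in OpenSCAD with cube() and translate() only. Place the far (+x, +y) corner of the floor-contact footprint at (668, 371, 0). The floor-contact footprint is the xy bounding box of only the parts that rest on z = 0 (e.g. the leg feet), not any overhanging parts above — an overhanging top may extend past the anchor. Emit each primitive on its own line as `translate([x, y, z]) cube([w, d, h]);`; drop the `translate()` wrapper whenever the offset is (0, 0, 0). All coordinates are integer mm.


translate([265, 342, 0]) cube([82, 29, 980]);
translate([586, 342, 0]) cube([82, 29, 980]);
translate([347, 342, 0]) cube([239, 29, 82]);
translate([347, 342, 898]) cube([239, 29, 82]);


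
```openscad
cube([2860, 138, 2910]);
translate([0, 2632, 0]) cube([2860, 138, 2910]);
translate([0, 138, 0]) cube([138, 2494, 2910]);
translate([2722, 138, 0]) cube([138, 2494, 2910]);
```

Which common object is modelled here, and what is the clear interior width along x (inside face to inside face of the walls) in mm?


A house (or room) frame. The interior width is 2584 mm.

Four 2910 mm walls enclosing a rectangle with no floor or roof — a room or house frame. Outside width is 2860 mm and wall thickness is 138 mm, so the interior width is 2860 − 2 × 138 = 2584 mm.


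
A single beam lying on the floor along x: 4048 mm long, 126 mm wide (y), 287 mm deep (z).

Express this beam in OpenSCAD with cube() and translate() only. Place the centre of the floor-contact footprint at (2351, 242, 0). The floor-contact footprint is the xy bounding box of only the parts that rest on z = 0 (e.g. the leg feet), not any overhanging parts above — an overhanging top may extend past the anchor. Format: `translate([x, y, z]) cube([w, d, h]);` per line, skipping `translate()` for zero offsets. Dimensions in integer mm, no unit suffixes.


translate([327, 179, 0]) cube([4048, 126, 287]);


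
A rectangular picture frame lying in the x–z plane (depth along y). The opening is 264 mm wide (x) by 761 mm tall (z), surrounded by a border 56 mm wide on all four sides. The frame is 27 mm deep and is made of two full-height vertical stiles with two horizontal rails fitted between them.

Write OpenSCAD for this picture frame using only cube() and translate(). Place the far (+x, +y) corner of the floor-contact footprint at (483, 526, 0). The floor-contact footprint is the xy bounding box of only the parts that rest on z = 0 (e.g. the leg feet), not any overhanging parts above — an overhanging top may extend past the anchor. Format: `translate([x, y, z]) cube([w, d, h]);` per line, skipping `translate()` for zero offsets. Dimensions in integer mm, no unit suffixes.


translate([107, 499, 0]) cube([56, 27, 873]);
translate([427, 499, 0]) cube([56, 27, 873]);
translate([163, 499, 0]) cube([264, 27, 56]);
translate([163, 499, 817]) cube([264, 27, 56]);


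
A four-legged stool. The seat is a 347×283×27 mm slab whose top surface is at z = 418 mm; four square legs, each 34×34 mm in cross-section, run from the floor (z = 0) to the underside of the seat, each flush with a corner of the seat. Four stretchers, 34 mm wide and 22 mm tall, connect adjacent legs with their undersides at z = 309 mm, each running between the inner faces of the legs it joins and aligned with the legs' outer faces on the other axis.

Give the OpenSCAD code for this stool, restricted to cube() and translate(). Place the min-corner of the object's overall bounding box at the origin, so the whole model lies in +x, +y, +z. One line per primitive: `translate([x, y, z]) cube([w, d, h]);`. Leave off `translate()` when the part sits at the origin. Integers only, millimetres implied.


translate([0, 0, 391]) cube([347, 283, 27]);
cube([34, 34, 391]);
translate([313, 0, 0]) cube([34, 34, 391]);
translate([0, 249, 0]) cube([34, 34, 391]);
translate([313, 249, 0]) cube([34, 34, 391]);
translate([34, 0, 309]) cube([279, 34, 22]);
translate([34, 249, 309]) cube([279, 34, 22]);
translate([0, 34, 309]) cube([34, 215, 22]);
translate([313, 34, 309]) cube([34, 215, 22]);


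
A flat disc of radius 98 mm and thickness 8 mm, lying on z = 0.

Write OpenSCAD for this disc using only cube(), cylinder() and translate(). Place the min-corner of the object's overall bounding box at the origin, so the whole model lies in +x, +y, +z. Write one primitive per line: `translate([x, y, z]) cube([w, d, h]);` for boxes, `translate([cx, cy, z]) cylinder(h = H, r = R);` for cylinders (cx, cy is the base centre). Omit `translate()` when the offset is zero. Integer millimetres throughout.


translate([98, 98, 0]) cylinder(h = 8, r = 98);


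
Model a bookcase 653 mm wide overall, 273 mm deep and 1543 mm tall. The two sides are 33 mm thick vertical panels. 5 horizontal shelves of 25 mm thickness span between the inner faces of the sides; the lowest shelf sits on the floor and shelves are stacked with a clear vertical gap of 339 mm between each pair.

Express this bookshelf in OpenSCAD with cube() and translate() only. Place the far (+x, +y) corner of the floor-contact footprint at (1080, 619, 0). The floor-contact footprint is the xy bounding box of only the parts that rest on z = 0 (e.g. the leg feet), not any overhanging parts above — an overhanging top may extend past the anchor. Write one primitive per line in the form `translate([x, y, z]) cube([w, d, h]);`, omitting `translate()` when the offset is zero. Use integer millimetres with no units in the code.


translate([427, 346, 0]) cube([33, 273, 1543]);
translate([1047, 346, 0]) cube([33, 273, 1543]);
translate([460, 346, 0]) cube([587, 273, 25]);
translate([460, 346, 364]) cube([587, 273, 25]);
translate([460, 346, 728]) cube([587, 273, 25]);
translate([460, 346, 1092]) cube([587, 273, 25]);
translate([460, 346, 1456]) cube([587, 273, 25]);


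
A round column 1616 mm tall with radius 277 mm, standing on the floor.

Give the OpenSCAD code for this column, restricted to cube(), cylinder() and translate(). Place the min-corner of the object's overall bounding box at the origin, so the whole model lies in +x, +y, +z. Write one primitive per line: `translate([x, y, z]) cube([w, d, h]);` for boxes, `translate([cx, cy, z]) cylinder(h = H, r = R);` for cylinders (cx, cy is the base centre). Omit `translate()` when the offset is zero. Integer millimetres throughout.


translate([277, 277, 0]) cylinder(h = 1616, r = 277);


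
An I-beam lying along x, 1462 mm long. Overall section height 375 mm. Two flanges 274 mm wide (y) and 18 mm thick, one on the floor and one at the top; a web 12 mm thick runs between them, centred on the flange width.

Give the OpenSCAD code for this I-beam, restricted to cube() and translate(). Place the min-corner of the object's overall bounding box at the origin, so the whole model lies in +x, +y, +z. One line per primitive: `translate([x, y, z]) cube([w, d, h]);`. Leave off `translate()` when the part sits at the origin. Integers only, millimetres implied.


cube([1462, 274, 18]);
translate([0, 131, 18]) cube([1462, 12, 339]);
translate([0, 0, 357]) cube([1462, 274, 18]);


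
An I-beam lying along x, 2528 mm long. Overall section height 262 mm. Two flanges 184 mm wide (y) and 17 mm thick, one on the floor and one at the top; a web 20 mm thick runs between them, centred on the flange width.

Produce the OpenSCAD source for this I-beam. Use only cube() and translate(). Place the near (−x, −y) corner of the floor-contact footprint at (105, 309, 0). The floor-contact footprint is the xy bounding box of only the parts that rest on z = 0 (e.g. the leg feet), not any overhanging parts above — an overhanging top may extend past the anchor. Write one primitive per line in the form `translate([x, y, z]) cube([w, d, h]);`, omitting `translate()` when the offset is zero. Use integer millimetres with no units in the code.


translate([105, 309, 0]) cube([2528, 184, 17]);
translate([105, 391, 17]) cube([2528, 20, 228]);
translate([105, 309, 245]) cube([2528, 184, 17]);


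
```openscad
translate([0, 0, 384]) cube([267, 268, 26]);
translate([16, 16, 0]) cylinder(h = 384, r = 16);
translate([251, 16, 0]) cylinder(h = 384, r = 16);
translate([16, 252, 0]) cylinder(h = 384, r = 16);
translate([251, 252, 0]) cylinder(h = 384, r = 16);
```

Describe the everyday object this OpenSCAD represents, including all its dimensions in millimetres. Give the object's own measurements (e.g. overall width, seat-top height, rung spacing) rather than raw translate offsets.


A simple wooden stool: a rectangular seat 267 mm (x) by 268 mm (y), 26 mm thick, top face at z = 410 mm, on four round legs, each 32 mm in diameter. The legs rest on z = 0, each leg's axis is inset half a diameter from the nearest pair of seat edges (so the leg's bounding box is flush with the corner).


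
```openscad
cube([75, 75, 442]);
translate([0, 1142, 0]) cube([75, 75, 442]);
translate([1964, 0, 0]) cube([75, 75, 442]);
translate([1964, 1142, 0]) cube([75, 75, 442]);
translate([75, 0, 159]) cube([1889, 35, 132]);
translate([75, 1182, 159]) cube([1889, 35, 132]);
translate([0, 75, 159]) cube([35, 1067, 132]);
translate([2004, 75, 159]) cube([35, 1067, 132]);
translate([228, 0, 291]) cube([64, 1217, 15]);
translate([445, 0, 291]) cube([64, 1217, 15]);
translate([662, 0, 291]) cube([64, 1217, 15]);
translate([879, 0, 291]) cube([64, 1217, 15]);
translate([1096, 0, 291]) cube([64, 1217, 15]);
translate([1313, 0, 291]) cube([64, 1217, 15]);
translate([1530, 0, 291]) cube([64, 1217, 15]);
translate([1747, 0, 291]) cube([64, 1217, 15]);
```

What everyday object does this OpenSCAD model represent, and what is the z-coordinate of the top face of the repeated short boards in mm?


A bed frame. The slat-top height is 306 mm.

Four posts, four rails, and a row of slats — a bed frame. Slats sit on the rails at z = 159 + 132 = 291; with slat thickness 15, the top is 306 mm.


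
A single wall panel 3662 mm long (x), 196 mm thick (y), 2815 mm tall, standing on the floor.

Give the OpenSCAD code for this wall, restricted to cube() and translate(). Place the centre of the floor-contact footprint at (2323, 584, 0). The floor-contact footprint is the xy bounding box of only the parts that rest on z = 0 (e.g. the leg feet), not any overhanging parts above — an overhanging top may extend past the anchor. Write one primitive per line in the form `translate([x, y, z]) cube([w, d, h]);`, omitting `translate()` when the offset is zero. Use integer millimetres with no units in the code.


translate([492, 486, 0]) cube([3662, 196, 2815]);


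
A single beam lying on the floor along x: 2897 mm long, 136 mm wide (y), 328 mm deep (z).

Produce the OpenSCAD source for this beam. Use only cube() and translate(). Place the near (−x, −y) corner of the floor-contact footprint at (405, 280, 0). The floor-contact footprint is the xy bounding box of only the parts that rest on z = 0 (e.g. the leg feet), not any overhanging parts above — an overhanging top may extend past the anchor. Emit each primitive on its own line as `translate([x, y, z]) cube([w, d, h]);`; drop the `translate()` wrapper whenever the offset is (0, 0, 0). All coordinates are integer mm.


translate([405, 280, 0]) cube([2897, 136, 328]);


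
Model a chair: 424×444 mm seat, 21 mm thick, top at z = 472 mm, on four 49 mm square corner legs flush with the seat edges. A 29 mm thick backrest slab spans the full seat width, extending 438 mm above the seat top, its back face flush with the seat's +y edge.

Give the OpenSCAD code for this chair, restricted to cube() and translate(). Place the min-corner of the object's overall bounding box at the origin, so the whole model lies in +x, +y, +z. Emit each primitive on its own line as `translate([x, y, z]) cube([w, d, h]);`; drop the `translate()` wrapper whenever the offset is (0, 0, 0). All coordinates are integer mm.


// leg_h = 472 - 21 = 451
translate([0, 0, 451]) cube([424, 444, 21]);
cube([49, 49, 451]);
translate([375, 0, 0]) cube([49, 49, 451]);
translate([0, 395, 0]) cube([49, 49, 451]);
translate([375, 395, 0]) cube([49, 49, 451]);
translate([0, 415, 472]) cube([424, 29, 438]);


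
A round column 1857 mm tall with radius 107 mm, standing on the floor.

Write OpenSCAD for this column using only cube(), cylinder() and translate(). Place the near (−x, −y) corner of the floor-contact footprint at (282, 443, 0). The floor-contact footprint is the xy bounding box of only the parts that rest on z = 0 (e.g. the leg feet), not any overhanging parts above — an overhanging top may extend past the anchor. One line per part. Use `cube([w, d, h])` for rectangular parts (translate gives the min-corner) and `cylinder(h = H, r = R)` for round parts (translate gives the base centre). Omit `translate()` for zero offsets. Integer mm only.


translate([389, 550, 0]) cylinder(h = 1857, r = 107);


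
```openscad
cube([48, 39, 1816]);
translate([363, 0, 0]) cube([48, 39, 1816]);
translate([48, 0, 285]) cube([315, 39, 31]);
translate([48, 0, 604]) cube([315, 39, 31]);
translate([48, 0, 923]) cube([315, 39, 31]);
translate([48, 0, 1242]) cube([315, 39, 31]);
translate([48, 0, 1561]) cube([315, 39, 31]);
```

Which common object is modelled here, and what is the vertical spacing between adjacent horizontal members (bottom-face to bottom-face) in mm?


A ladder. The rung spacing is 319 mm.

Two tall 48×39 posts with 5 short bars between them — a ladder. Adjacent rungs sit at z = 285 and z = 604, so the spacing is 604 − 285 = 319 mm.


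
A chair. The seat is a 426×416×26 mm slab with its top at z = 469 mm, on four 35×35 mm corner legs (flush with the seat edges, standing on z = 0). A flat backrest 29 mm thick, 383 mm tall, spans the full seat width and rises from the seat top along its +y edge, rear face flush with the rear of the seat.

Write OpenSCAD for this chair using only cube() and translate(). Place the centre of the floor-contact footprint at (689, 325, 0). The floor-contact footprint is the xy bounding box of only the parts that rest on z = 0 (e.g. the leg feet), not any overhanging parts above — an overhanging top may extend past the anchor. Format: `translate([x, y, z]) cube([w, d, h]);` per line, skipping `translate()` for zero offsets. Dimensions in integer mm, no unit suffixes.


translate([476, 117, 443]) cube([426, 416, 26]);
translate([476, 117, 0]) cube([35, 35, 443]);
translate([867, 117, 0]) cube([35, 35, 443]);
translate([476, 498, 0]) cube([35, 35, 443]);
translate([867, 498, 0]) cube([35, 35, 443]);
translate([476, 504, 469]) cube([426, 29, 383]);


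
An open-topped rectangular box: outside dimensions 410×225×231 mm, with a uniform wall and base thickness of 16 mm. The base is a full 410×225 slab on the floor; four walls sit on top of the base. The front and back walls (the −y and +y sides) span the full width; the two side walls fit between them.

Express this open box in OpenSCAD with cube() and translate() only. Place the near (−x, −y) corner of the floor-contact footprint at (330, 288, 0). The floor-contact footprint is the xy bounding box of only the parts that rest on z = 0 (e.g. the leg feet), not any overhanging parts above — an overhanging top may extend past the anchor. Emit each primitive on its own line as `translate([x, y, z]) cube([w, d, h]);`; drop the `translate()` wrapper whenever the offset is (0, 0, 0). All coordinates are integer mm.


translate([330, 288, 0]) cube([410, 225, 16]);
translate([330, 288, 16]) cube([410, 16, 215]);
translate([330, 497, 16]) cube([410, 16, 215]);
translate([330, 304, 16]) cube([16, 193, 215]);
translate([724, 304, 16]) cube([16, 193, 215]);


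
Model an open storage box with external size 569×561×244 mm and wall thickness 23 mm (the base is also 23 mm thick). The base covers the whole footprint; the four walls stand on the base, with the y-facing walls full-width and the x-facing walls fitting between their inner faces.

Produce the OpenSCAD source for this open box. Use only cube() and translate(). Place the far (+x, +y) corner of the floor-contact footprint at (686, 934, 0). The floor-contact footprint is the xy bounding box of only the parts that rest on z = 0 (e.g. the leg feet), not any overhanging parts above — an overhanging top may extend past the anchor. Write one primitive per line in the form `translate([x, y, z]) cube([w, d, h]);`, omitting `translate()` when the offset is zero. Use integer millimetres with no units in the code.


translate([117, 373, 0]) cube([569, 561, 23]);
translate([117, 373, 23]) cube([569, 23, 221]);
translate([117, 911, 23]) cube([569, 23, 221]);
translate([117, 396, 23]) cube([23, 515, 221]);
translate([663, 396, 23]) cube([23, 515, 221]);


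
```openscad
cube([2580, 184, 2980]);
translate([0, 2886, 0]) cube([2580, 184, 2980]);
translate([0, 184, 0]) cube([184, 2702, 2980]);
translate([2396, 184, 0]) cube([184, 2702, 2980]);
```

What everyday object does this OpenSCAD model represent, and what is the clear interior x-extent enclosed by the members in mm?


A house (or room) frame. The interior width is 2212 mm.

Four 2980 mm walls enclosing a rectangle with no floor or roof — a room or house frame. Outside width is 2580 mm and wall thickness is 184 mm, so the interior width is 2580 − 2 × 184 = 2212 mm.


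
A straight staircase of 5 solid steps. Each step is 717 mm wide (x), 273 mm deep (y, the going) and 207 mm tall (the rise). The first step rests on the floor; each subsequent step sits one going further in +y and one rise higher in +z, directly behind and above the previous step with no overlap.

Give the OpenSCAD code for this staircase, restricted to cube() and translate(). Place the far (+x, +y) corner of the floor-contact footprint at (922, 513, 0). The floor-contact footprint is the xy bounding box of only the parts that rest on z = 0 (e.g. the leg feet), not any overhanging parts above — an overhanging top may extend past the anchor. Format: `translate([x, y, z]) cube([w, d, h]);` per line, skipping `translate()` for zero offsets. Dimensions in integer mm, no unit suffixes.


translate([205, 240, 0]) cube([717, 273, 207]);
translate([205, 513, 207]) cube([717, 273, 207]);
translate([205, 786, 414]) cube([717, 273, 207]);
translate([205, 1059, 621]) cube([717, 273, 207]);
translate([205, 1332, 828]) cube([717, 273, 207]);


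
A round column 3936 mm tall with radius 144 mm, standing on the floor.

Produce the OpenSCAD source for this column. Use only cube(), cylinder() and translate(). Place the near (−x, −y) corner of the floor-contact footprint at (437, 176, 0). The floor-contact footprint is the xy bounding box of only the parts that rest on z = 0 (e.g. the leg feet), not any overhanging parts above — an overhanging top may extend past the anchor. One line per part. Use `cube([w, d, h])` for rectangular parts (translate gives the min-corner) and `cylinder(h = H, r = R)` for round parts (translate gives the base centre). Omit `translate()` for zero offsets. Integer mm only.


translate([581, 320, 0]) cylinder(h = 3936, r = 144);


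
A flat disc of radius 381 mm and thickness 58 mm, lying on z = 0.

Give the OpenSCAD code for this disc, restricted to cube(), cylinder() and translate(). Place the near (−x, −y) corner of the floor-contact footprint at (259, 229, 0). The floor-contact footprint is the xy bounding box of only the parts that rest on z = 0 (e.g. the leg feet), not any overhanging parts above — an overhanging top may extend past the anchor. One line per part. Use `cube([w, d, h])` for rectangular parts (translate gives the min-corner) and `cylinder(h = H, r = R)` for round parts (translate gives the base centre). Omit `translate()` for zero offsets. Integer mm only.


translate([640, 610, 0]) cylinder(h = 58, r = 381);


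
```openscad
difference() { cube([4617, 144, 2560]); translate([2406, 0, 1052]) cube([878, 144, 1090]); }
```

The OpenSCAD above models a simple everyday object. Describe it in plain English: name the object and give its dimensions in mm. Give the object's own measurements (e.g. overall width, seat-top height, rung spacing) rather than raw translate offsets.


A wall 4617 mm long (x), 144 mm thick (y), 2560 mm tall, with a rectangular window opening cut through it. The opening is 878 mm wide and 1090 mm tall; its sill is at z = 1052 mm and its near (−x) edge is 2406 mm from the wall's −x end. The opening passes through the full wall thickness.


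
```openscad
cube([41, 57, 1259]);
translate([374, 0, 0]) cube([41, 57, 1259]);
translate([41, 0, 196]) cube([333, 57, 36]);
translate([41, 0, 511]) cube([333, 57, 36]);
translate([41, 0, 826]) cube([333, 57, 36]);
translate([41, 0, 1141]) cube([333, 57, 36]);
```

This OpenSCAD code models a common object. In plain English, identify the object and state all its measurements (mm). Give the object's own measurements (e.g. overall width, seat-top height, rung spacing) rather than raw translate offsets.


A straight ladder. Two 41×57 mm vertical rails, 1259 mm tall, stand 415 mm apart (outside-to-outside) with their front faces coplanar on the −y side. 4 rungs, each 57 mm deep and 36 mm tall, span between the inner faces of the rails, front faces flush with the rails. The lowest rung's underside is at z = 196 mm and rungs are spaced 315 mm apart (underside to underside).


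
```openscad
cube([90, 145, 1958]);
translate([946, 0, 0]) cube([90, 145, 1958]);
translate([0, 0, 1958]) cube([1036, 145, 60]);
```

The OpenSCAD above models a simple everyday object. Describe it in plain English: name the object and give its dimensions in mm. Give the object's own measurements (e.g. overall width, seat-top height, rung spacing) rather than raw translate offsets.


A door frame. The clear opening is 856 mm wide and 1958 mm high. Two 90 mm wide jambs, 145 mm deep, stand either side of the opening from the floor to the top of the opening. A 60 mm thick head sits across the top of both jambs, spanning the full outside width of the frame.


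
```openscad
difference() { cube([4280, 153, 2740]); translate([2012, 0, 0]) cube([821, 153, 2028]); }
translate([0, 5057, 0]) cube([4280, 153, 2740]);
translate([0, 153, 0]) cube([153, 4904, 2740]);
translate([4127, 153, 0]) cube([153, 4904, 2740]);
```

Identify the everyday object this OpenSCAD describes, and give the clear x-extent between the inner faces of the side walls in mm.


A single room. The interior width is 3974 mm.

Four walls enclosing a rectangle with a door in the front wall — a room. Outside width 4280 minus two 153 mm walls gives 3974 mm.


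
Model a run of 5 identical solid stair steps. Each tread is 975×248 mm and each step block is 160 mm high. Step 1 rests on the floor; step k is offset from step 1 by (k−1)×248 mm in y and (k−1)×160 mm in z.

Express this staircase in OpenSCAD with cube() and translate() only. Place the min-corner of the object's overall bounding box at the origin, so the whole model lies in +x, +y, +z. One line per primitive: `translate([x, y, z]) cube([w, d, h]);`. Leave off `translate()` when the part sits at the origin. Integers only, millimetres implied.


cube([975, 248, 160]);
translate([0, 248, 160]) cube([975, 248, 160]);
translate([0, 496, 320]) cube([975, 248, 160]);
translate([0, 744, 480]) cube([975, 248, 160]);
translate([0, 992, 640]) cube([975, 248, 160]);


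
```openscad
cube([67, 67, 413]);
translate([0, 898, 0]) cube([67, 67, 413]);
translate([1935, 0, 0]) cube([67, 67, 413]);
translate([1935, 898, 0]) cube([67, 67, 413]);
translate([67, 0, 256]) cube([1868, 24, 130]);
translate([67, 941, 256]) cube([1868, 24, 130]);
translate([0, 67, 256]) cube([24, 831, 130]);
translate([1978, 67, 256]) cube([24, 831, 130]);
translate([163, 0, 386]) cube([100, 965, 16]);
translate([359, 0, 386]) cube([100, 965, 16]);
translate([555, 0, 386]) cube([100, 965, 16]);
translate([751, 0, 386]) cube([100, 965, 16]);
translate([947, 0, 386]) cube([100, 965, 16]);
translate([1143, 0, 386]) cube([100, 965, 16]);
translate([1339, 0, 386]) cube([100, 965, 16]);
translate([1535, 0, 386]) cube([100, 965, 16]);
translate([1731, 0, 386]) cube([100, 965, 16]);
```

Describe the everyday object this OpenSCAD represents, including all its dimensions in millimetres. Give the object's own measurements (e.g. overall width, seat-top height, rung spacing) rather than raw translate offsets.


A bed frame 2002 mm long (x) by 965 mm wide (y). Four 67×67 mm corner posts, 413 mm tall, at the corners of the footprint. Four rails of 24 mm thickness and 130 mm height run between adjacent posts with their undersides at z = 256 mm, their outer faces flush with the outside of the frame (the two x-running rails run between the posts' inner faces; the two y-running rails run between the posts' inner faces). 9 slats, each 100 mm wide (x) and 16 mm thick, lie across the top of the two x-running rails, running the full 965 mm width of the frame in y; along x they sit between the end posts with a 96 mm gap after the −x posts and between neighbouring slats, leaving 104 mm before the +x posts.


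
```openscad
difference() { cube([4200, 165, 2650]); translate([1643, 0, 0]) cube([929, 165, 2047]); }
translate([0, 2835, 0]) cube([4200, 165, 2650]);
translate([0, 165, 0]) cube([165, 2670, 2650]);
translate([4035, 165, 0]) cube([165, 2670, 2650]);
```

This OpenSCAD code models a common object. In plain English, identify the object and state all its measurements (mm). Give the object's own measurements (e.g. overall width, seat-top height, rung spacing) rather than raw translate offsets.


A single room: four walls, each 2650 mm tall and 165 mm thick, enclosing an outside footprint 4200×3000 mm (x × y), no floor or roof. The front and back walls (−y and +y sides) run the full x-width; the side walls fit between their inner faces. A door opening 929 mm wide and 2047 mm tall is cut through the front wall from the floor up, its −x edge 1643 mm from the wall's −x end.


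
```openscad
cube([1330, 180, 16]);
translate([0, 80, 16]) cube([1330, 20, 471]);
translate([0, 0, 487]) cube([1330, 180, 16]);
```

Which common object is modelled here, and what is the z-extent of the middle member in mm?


An I-beam. The web height is 471 mm.

Two wide flanges with a thin centred web — an I-beam. Overall 503 mm minus two 16 mm flanges gives a web of 503 − 2·16 = 471 mm.


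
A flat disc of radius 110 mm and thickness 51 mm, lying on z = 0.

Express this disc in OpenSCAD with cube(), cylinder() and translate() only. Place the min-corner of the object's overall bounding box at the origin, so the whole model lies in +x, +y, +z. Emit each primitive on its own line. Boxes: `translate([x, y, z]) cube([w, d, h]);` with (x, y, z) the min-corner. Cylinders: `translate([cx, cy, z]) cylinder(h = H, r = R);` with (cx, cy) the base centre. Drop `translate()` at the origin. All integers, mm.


translate([110, 110, 0]) cylinder(h = 51, r = 110);


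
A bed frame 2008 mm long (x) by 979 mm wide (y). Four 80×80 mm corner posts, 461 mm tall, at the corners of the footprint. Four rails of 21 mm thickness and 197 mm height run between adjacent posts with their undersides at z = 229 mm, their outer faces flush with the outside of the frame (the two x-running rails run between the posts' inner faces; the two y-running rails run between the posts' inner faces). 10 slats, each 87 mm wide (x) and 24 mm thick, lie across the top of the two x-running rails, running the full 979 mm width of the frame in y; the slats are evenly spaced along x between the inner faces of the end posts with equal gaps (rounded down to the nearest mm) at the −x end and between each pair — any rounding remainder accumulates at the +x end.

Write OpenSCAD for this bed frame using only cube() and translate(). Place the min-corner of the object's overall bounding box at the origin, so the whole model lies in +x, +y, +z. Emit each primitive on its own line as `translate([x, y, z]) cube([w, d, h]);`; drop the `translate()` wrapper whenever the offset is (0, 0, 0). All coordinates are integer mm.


cube([80, 80, 461]);
translate([0, 899, 0]) cube([80, 80, 461]);
translate([1928, 0, 0]) cube([80, 80, 461]);
translate([1928, 899, 0]) cube([80, 80, 461]);
translate([80, 0, 229]) cube([1848, 21, 197]);
translate([80, 958, 229]) cube([1848, 21, 197]);
translate([0, 80, 229]) cube([21, 819, 197]);
translate([1987, 80, 229]) cube([21, 819, 197]);
translate([168, 0, 426]) cube([87, 979, 24]);
translate([343, 0, 426]) cube([87, 979, 24]);
translate([518, 0, 426]) cube([87, 979, 24]);
translate([693, 0, 426]) cube([87, 979, 24]);
translate([868, 0, 426]) cube([87, 979, 24]);
translate([1043, 0, 426]) cube([87, 979, 24]);
translate([1218, 0, 426]) cube([87, 979, 24]);
translate([1393, 0, 426]) cube([87, 979, 24]);
translate([1568, 0, 426]) cube([87, 979, 24]);
translate([1743, 0, 426]) cube([87, 979, 24]);


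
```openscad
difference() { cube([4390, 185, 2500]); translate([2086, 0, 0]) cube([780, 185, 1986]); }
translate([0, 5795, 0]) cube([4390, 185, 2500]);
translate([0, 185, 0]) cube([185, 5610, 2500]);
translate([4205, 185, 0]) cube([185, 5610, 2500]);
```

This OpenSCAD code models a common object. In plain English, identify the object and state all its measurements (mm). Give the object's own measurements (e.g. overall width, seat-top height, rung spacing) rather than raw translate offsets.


A single room: four walls, each 2500 mm tall and 185 mm thick, enclosing an outside footprint 4390×5980 mm (x × y), no floor or roof. The front and back walls (−y and +y sides) run the full x-width; the side walls fit between their inner faces. A door opening 780 mm wide and 1986 mm tall is cut through the front wall from the floor up, its −x edge 2086 mm from the wall's −x end.


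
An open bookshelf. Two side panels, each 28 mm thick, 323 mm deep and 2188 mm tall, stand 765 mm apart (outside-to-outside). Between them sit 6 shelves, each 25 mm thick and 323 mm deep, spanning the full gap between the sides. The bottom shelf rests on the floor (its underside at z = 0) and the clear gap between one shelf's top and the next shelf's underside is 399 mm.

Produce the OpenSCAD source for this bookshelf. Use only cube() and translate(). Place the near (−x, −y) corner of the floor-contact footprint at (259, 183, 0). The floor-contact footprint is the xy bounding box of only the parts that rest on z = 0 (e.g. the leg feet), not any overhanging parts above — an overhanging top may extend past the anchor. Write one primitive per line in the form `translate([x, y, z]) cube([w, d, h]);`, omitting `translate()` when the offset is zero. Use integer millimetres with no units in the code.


translate([259, 183, 0]) cube([28, 323, 2188]);
translate([996, 183, 0]) cube([28, 323, 2188]);
translate([287, 183, 0]) cube([709, 323, 25]);
translate([287, 183, 424]) cube([709, 323, 25]);
translate([287, 183, 848]) cube([709, 323, 25]);
translate([287, 183, 1272]) cube([709, 323, 25]);
translate([287, 183, 1696]) cube([709, 323, 25]);
translate([287, 183, 2120]) cube([709, 323, 25]);


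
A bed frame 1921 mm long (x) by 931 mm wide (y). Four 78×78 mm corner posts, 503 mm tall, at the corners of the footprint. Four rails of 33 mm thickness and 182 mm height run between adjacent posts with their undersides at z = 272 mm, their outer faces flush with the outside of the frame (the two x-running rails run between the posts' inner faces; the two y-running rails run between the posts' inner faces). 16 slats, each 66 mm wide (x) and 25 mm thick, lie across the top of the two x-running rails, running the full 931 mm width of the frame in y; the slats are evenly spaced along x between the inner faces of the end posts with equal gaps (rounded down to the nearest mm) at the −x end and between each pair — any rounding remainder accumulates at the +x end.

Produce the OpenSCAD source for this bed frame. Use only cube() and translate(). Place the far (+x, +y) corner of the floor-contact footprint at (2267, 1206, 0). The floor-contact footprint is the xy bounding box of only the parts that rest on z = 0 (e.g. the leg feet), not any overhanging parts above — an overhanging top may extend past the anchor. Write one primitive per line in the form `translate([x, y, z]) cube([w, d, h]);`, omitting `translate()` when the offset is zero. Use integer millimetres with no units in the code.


translate([346, 275, 0]) cube([78, 78, 503]);
translate([346, 1128, 0]) cube([78, 78, 503]);
translate([2189, 275, 0]) cube([78, 78, 503]);
translate([2189, 1128, 0]) cube([78, 78, 503]);
translate([424, 275, 272]) cube([1765, 33, 182]);
translate([424, 1173, 272]) cube([1765, 33, 182]);
translate([346, 353, 272]) cube([33, 775, 182]);
translate([2234, 353, 272]) cube([33, 775, 182]);
translate([465, 275, 454]) cube([66, 931, 25]);
translate([572, 275, 454]) cube([66, 931, 25]);
translate([679, 275, 454]) cube([66, 931, 25]);
translate([786, 275, 454]) cube([66, 931, 25]);
translate([893, 275, 454]) cube([66, 931, 25]);
translate([1000, 275, 454]) cube([66, 931, 25]);
translate([1107, 275, 454]) cube([66, 931, 25]);
translate([1214, 275, 454]) cube([66, 931, 25]);
translate([1321, 275, 454]) cube([66, 931, 25]);
translate([1428, 275, 454]) cube([66, 931, 25]);
translate([1535, 275, 454]) cube([66, 931, 25]);
translate([1642, 275, 454]) cube([66, 931, 25]);
translate([1749, 275, 454]) cube([66, 931, 25]);
translate([1856, 275, 454]) cube([66, 931, 25]);
translate([1963, 275, 454]) cube([66, 931, 25]);
translate([2070, 275, 454]) cube([66, 931, 25]);


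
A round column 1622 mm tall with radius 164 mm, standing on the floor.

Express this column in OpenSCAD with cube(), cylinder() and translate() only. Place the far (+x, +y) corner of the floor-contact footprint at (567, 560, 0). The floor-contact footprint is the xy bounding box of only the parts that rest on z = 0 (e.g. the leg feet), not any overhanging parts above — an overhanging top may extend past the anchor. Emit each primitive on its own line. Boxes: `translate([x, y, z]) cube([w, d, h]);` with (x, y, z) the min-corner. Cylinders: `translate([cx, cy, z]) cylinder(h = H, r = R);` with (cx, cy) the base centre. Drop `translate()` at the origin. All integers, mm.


translate([403, 396, 0]) cylinder(h = 1622, r = 164);


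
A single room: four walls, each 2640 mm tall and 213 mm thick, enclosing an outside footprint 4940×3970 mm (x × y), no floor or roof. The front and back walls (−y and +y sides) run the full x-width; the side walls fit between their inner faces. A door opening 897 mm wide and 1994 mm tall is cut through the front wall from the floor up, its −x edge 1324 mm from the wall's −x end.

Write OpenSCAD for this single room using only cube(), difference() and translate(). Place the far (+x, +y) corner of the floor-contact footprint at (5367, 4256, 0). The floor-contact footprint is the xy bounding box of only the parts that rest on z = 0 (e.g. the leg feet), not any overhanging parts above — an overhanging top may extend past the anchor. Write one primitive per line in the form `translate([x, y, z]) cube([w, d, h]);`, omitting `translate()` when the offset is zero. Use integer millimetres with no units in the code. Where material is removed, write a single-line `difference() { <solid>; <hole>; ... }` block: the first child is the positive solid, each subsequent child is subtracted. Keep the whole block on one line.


difference() { translate([427, 286, 0]) cube([4940, 213, 2640]); translate([1751, 286, 0]) cube([897, 213, 1994]); }
translate([427, 4043, 0]) cube([4940, 213, 2640]);
translate([427, 499, 0]) cube([213, 3544, 2640]);
translate([5154, 499, 0]) cube([213, 3544, 2640]);


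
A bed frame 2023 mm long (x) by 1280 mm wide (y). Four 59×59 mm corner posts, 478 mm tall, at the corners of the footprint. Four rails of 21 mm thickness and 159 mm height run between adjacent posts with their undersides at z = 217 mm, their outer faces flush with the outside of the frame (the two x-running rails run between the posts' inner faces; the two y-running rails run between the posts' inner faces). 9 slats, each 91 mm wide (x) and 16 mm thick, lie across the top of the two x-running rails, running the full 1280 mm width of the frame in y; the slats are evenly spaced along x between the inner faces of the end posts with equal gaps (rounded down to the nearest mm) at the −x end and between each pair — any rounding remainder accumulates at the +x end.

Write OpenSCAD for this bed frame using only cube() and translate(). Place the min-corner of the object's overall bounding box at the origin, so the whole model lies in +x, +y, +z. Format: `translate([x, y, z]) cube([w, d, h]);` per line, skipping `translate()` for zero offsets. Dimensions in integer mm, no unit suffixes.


// slat z = rail_z + rail_h = 217 + 159 = 376
// slat gap = ⌊(1905 − 9·91) / 10⌋ = 108
cube([59, 59, 478]);
translate([0, 1221, 0]) cube([59, 59, 478]);
translate([1964, 0, 0]) cube([59, 59, 478]);
translate([1964, 1221, 0]) cube([59, 59, 478]);
translate([59, 0, 217]) cube([1905, 21, 159]);
translate([59, 1259, 217]) cube([1905, 21, 159]);
translate([0, 59, 217]) cube([21, 1162, 159]);
translate([2002, 59, 217]) cube([21, 1162, 159]);
translate([167, 0, 376]) cube([91, 1280, 16]);
translate([366, 0, 376]) cube([91, 1280, 16]);
translate([565, 0, 376]) cube([91, 1280, 16]);
translate([764, 0, 376]) cube([91, 1280, 16]);
translate([963, 0, 376]) cube([91, 1280, 16]);
translate([1162, 0, 376]) cube([91, 1280, 16]);
translate([1361, 0, 376]) cube([91, 1280, 16]);
translate([1560, 0, 376]) cube([91, 1280, 16]);
translate([1759, 0, 376]) cube([91, 1280, 16]);


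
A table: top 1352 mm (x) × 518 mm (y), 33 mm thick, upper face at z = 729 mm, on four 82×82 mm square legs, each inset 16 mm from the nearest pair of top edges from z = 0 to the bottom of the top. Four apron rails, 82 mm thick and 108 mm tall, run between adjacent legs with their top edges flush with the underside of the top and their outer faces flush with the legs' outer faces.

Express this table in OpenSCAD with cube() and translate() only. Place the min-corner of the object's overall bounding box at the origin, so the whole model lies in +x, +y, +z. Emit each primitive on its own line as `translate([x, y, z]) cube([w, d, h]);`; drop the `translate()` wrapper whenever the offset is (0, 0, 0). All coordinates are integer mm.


translate([0, 0, 696]) cube([1352, 518, 33]);
translate([16, 16, 0]) cube([82, 82, 696]);
translate([1254, 16, 0]) cube([82, 82, 696]);
translate([16, 420, 0]) cube([82, 82, 696]);
translate([1254, 420, 0]) cube([82, 82, 696]);
translate([98, 16, 588]) cube([1156, 82, 108]);
translate([98, 420, 588]) cube([1156, 82, 108]);
translate([16, 98, 588]) cube([82, 322, 108]);
translate([1254, 98, 588]) cube([82, 322, 108]);


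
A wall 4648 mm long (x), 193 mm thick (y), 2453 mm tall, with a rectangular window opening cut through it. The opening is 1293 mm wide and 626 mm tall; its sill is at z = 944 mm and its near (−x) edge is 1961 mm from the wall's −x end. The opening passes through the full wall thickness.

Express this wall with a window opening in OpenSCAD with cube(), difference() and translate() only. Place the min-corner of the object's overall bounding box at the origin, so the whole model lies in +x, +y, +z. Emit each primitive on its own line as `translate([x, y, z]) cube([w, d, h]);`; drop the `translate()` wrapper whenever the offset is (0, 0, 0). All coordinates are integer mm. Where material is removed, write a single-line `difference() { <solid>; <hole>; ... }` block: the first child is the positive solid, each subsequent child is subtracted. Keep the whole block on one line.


difference() { cube([4648, 193, 2453]); translate([1961, 0, 944]) cube([1293, 193, 626]); }
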